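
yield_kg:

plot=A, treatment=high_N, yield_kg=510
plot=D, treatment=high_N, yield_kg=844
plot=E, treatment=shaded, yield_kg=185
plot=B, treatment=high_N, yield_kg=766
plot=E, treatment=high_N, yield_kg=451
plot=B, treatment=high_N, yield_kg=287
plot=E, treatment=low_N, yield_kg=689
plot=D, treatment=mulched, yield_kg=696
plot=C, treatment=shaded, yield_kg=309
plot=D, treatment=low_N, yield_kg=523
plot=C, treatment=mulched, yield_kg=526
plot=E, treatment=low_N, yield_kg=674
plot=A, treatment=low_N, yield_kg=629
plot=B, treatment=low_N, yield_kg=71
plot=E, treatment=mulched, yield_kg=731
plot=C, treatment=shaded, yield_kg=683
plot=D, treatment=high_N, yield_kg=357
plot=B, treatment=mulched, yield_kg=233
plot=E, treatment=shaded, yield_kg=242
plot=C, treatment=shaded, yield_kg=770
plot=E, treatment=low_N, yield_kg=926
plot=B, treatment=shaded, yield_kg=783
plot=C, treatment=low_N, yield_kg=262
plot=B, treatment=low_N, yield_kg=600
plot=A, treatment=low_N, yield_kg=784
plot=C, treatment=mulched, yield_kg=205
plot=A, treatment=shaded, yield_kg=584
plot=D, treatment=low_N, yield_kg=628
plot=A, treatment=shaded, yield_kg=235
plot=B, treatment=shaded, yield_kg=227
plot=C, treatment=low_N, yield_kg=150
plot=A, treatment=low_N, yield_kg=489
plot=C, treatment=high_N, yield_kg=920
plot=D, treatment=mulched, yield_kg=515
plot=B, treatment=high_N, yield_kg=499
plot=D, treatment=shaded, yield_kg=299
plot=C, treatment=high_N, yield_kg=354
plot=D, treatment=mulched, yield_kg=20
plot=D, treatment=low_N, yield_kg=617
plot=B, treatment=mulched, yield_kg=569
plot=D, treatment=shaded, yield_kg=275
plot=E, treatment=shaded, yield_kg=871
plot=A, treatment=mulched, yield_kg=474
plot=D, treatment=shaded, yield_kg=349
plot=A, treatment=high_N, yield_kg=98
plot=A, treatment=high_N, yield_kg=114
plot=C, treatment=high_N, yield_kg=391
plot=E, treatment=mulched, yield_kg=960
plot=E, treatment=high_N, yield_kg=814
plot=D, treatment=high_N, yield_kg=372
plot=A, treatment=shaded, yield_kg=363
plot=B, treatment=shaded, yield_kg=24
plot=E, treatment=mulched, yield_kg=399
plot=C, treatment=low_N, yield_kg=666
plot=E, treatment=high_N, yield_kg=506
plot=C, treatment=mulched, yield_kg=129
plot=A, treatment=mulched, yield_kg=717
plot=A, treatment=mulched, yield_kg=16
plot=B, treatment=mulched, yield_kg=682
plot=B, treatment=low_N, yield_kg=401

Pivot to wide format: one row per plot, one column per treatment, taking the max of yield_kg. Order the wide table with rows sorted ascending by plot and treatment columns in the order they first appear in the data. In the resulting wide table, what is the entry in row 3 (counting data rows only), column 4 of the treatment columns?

526

With rows sorted ascending by plot, row 3 is plot=C. treatment columns in first-appearance order: high_N, shaded, low_N, mulched; column 4 is mulched.
Long rows with plot=C, treatment=mulched: max(526, 205, 129) = 526.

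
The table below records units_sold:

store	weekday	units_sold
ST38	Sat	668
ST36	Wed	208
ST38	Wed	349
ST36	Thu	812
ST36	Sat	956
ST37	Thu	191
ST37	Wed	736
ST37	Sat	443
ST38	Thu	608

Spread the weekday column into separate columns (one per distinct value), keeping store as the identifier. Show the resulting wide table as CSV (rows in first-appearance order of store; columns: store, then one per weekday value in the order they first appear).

store,Sat,Wed,Thu
ST38,668,349,608
ST36,956,208,812
ST37,443,736,191

Columns: store plus the 3 distinct weekday values (Sat, Wed, Thu).
For example, row ST38 column Sat takes units_sold=668 from the long row (ST38, Sat).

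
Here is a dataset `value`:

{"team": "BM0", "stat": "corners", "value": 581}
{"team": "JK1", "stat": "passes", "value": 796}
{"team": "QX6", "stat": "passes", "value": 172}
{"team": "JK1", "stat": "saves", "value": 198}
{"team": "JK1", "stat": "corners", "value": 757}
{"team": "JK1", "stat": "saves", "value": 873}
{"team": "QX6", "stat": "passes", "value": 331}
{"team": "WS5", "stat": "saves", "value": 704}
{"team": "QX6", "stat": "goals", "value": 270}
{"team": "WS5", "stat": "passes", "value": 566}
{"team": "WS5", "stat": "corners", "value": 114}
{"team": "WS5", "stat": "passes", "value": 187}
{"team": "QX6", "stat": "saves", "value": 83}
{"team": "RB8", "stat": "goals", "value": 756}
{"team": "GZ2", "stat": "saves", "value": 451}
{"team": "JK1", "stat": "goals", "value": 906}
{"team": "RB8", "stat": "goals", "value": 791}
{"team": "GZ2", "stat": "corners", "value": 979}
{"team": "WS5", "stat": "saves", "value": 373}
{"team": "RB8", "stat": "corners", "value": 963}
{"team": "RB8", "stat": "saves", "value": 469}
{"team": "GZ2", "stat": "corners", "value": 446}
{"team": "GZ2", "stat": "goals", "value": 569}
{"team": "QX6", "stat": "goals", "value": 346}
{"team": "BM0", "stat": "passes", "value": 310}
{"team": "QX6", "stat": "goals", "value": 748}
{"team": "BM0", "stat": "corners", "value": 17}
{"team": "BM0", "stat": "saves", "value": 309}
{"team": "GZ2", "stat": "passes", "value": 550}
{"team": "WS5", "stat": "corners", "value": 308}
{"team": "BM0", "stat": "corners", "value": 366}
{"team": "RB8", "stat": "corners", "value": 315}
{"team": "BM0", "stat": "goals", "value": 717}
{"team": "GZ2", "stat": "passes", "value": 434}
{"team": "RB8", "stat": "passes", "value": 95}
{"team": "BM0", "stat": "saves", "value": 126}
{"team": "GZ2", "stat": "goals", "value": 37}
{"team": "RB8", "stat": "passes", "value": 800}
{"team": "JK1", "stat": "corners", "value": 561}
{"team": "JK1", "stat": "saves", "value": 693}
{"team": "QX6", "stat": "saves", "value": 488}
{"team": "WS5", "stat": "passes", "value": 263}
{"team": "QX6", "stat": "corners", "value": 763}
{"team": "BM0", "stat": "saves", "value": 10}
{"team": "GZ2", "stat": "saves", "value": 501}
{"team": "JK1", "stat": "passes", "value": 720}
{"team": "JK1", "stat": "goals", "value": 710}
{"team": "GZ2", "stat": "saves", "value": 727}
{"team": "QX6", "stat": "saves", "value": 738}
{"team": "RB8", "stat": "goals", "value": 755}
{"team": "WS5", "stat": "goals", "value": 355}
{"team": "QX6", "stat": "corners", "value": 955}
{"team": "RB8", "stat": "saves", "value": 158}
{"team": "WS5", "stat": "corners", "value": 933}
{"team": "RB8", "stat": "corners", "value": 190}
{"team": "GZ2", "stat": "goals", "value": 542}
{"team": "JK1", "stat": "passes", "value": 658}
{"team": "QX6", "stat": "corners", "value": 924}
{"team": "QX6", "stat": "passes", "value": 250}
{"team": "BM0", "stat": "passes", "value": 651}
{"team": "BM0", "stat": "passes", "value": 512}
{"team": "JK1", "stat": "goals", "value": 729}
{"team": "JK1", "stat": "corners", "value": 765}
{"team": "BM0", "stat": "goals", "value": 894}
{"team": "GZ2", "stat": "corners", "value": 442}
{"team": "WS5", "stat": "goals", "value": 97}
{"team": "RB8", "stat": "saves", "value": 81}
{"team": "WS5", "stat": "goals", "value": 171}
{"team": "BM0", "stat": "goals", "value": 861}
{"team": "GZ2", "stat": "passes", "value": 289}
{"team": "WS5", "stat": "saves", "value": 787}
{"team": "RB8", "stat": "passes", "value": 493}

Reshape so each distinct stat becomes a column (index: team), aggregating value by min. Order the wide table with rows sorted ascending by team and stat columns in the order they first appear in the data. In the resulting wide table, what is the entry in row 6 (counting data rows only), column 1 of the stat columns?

114

With rows sorted ascending by team, row 6 is team=WS5. stat columns in first-appearance order: corners, passes, saves, goals; column 1 is corners.
Long rows with team=WS5, stat=corners: min(114, 308, 933) = 114.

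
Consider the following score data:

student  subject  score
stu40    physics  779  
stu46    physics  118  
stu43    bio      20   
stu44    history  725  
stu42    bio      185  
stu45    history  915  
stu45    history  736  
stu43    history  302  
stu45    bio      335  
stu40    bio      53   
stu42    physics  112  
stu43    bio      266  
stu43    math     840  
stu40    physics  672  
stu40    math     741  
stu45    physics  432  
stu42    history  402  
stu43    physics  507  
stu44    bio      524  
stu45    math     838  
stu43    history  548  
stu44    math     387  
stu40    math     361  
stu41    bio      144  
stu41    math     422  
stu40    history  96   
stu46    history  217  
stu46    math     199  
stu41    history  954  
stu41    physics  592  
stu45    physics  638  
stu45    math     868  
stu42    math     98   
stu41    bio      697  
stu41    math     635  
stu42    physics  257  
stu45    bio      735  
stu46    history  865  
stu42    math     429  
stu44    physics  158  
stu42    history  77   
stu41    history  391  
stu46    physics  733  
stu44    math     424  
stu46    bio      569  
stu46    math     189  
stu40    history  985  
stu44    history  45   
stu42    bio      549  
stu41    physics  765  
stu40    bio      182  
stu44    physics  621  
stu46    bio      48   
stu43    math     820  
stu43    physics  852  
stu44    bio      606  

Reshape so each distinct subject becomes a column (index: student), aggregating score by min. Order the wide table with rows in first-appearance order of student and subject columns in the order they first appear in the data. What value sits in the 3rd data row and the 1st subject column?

With rows in first-appearance order of student, row 3 is student=stu43. subject columns in first-appearance order: physics, bio, history, math; column 1 is physics.
Long rows with student=stu43, subject=physics: min(507, 852) = 507.

507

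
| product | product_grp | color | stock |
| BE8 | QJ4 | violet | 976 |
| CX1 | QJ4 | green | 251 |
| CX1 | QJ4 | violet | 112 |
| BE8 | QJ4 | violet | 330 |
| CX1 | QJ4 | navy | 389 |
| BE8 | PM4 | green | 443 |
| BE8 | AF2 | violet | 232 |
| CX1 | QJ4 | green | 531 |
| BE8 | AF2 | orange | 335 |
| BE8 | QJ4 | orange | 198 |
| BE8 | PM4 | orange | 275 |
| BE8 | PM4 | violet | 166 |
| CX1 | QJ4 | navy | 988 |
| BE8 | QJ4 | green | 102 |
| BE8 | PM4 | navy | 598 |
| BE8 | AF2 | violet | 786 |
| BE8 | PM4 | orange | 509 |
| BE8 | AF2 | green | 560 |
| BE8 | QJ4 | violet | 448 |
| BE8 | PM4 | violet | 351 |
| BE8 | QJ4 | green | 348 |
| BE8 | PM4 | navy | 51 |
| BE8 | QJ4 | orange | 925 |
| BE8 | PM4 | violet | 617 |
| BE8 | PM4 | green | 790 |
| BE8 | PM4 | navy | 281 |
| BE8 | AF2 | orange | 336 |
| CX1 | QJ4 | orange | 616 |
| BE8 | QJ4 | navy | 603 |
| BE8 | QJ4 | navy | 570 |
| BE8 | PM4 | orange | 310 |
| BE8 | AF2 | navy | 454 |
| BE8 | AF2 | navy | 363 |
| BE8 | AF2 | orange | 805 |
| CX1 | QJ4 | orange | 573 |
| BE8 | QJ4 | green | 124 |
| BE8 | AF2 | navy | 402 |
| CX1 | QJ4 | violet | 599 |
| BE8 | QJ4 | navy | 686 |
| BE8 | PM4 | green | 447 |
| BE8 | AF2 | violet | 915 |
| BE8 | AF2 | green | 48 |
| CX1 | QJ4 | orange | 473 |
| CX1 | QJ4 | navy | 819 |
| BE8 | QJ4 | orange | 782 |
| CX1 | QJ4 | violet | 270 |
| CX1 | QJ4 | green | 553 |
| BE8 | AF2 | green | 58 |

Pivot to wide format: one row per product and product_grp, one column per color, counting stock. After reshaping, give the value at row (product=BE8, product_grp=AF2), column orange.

3

Rows with product=BE8, product_grp=AF2 and color=orange: stock values are 335, 336, 805.
3 rows match — count = 3.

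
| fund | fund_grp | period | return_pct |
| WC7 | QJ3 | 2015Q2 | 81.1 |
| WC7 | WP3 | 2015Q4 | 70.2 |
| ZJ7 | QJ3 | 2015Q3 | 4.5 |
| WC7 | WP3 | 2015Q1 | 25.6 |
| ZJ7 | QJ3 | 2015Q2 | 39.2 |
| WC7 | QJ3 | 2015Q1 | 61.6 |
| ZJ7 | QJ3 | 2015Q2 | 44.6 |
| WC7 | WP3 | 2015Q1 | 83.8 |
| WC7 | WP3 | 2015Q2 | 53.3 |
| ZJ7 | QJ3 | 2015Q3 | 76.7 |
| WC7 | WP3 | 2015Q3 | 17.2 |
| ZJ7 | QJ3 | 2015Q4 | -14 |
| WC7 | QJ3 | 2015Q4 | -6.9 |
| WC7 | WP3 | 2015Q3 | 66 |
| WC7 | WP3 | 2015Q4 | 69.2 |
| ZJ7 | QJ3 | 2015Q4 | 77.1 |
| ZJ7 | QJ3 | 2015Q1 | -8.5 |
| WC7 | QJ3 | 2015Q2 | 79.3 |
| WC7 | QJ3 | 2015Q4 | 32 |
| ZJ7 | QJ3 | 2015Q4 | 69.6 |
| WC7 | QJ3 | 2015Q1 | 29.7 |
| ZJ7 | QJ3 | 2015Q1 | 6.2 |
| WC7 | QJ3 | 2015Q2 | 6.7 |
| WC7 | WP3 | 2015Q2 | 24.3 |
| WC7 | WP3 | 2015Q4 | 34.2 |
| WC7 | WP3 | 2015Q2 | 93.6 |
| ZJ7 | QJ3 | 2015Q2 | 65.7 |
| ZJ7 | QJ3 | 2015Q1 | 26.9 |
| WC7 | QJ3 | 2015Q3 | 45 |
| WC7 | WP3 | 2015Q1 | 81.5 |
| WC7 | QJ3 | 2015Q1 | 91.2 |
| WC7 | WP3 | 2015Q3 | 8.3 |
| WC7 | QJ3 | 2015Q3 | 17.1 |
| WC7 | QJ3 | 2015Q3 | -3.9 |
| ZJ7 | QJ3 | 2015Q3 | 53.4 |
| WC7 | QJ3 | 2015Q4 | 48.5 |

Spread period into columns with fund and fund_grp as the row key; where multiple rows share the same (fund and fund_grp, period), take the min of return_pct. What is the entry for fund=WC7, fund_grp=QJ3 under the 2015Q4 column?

Rows with fund=WC7, fund_grp=QJ3 and period=2015Q4: return_pct values are -6.9, 32, 48.5.
min(-6.9, 32, 48.5) = -6.9.

-6.9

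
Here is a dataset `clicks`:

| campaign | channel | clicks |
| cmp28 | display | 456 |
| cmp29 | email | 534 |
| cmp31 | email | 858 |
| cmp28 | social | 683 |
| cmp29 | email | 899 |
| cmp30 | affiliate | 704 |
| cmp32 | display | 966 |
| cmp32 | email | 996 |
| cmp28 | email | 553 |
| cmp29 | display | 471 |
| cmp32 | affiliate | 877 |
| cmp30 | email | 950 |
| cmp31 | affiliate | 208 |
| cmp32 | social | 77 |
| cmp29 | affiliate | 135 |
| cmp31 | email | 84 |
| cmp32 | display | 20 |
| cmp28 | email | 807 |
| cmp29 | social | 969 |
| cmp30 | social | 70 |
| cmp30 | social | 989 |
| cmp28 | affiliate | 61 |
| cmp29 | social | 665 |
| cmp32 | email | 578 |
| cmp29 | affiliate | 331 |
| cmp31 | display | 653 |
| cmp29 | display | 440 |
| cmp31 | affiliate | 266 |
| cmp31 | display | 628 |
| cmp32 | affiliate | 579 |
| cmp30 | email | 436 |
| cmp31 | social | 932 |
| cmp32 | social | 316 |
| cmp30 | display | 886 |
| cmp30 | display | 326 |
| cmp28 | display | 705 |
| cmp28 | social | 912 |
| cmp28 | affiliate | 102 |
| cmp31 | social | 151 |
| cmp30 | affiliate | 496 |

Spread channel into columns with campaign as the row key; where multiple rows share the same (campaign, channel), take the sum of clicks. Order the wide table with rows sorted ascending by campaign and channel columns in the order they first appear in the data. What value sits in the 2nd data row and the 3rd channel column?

With rows sorted ascending by campaign, row 2 is campaign=cmp29. channel columns in first-appearance order: display, email, social, affiliate; column 3 is social.
Long rows with campaign=cmp29, channel=social: 969 + 665 = 1634.

1634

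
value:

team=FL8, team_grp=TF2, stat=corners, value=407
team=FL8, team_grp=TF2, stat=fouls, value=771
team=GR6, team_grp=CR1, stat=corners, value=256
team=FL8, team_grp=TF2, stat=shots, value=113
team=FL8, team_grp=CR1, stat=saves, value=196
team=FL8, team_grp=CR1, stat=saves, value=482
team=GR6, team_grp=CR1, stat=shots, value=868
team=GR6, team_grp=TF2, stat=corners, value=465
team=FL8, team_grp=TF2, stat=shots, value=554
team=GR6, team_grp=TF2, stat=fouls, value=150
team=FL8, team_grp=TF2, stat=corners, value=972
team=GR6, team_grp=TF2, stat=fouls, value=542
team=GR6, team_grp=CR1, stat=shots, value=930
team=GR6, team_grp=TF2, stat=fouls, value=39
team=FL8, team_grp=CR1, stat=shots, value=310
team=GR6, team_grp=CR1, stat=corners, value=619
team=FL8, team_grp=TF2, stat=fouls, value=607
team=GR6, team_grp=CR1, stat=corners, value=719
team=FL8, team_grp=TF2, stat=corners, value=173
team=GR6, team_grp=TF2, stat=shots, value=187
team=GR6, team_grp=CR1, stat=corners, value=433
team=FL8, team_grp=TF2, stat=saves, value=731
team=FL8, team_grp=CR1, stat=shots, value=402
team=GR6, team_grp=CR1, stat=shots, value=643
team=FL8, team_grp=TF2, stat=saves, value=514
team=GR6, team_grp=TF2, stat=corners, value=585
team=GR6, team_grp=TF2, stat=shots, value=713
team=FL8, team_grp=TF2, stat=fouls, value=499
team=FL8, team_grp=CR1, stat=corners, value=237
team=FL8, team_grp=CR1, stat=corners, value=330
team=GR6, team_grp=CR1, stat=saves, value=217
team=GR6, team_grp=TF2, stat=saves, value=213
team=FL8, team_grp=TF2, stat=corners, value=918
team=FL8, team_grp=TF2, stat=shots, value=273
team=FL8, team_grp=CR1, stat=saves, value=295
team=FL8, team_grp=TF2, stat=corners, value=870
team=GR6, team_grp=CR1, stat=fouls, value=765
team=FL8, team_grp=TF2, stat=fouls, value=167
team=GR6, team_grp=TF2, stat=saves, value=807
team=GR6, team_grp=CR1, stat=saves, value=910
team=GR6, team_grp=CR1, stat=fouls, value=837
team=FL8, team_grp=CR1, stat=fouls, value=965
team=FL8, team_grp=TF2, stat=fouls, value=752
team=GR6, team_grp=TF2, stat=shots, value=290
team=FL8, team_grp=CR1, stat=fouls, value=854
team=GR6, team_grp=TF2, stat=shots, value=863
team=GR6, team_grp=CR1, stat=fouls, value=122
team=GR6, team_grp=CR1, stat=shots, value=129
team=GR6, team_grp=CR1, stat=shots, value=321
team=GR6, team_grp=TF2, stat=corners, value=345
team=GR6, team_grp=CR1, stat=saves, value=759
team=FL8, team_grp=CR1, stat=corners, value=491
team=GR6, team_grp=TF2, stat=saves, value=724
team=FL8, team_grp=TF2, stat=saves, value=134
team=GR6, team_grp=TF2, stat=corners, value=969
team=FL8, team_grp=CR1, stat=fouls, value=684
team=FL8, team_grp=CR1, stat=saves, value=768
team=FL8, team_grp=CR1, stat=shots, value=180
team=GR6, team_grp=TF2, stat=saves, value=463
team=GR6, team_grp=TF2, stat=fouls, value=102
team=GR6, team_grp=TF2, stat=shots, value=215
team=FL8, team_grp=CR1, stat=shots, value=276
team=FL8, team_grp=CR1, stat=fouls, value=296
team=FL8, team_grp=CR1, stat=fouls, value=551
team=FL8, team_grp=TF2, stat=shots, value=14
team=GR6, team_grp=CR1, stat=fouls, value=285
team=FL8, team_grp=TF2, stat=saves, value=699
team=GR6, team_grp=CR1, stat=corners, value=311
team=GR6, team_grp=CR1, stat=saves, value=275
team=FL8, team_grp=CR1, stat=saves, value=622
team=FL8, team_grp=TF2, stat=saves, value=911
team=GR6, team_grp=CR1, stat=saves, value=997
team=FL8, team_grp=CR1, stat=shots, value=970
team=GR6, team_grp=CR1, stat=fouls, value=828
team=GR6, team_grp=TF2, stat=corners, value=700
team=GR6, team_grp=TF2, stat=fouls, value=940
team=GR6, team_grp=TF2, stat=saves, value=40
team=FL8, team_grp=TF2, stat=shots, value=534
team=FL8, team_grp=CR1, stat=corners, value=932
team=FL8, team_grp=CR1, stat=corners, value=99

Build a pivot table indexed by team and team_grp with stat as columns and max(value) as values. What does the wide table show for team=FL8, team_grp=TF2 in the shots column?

Rows with team=FL8, team_grp=TF2 and stat=shots: value values are 113, 554, 273, 14, 534.
max(113, 554, 273, 14, 534) = 554.

554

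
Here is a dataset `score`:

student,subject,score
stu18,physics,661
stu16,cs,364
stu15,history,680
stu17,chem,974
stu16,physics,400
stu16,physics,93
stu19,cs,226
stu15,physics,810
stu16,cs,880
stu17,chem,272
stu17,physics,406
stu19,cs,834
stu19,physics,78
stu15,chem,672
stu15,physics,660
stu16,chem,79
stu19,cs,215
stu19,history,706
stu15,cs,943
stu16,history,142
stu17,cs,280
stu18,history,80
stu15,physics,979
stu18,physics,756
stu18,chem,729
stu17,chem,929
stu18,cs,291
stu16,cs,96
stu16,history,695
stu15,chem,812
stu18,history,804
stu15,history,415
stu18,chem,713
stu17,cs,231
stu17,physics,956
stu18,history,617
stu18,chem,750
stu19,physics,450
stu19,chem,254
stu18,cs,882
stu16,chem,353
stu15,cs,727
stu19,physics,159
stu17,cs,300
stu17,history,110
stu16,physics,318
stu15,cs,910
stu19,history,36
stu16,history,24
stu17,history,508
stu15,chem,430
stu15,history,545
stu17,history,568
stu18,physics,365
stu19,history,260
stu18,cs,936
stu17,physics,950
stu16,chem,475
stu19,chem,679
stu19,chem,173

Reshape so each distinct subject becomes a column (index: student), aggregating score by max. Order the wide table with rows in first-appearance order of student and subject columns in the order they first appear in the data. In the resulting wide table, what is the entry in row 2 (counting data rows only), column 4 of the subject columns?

475

With rows in first-appearance order of student, row 2 is student=stu16. subject columns in first-appearance order: physics, cs, history, chem; column 4 is chem.
Long rows with student=stu16, subject=chem: max(79, 353, 475) = 475.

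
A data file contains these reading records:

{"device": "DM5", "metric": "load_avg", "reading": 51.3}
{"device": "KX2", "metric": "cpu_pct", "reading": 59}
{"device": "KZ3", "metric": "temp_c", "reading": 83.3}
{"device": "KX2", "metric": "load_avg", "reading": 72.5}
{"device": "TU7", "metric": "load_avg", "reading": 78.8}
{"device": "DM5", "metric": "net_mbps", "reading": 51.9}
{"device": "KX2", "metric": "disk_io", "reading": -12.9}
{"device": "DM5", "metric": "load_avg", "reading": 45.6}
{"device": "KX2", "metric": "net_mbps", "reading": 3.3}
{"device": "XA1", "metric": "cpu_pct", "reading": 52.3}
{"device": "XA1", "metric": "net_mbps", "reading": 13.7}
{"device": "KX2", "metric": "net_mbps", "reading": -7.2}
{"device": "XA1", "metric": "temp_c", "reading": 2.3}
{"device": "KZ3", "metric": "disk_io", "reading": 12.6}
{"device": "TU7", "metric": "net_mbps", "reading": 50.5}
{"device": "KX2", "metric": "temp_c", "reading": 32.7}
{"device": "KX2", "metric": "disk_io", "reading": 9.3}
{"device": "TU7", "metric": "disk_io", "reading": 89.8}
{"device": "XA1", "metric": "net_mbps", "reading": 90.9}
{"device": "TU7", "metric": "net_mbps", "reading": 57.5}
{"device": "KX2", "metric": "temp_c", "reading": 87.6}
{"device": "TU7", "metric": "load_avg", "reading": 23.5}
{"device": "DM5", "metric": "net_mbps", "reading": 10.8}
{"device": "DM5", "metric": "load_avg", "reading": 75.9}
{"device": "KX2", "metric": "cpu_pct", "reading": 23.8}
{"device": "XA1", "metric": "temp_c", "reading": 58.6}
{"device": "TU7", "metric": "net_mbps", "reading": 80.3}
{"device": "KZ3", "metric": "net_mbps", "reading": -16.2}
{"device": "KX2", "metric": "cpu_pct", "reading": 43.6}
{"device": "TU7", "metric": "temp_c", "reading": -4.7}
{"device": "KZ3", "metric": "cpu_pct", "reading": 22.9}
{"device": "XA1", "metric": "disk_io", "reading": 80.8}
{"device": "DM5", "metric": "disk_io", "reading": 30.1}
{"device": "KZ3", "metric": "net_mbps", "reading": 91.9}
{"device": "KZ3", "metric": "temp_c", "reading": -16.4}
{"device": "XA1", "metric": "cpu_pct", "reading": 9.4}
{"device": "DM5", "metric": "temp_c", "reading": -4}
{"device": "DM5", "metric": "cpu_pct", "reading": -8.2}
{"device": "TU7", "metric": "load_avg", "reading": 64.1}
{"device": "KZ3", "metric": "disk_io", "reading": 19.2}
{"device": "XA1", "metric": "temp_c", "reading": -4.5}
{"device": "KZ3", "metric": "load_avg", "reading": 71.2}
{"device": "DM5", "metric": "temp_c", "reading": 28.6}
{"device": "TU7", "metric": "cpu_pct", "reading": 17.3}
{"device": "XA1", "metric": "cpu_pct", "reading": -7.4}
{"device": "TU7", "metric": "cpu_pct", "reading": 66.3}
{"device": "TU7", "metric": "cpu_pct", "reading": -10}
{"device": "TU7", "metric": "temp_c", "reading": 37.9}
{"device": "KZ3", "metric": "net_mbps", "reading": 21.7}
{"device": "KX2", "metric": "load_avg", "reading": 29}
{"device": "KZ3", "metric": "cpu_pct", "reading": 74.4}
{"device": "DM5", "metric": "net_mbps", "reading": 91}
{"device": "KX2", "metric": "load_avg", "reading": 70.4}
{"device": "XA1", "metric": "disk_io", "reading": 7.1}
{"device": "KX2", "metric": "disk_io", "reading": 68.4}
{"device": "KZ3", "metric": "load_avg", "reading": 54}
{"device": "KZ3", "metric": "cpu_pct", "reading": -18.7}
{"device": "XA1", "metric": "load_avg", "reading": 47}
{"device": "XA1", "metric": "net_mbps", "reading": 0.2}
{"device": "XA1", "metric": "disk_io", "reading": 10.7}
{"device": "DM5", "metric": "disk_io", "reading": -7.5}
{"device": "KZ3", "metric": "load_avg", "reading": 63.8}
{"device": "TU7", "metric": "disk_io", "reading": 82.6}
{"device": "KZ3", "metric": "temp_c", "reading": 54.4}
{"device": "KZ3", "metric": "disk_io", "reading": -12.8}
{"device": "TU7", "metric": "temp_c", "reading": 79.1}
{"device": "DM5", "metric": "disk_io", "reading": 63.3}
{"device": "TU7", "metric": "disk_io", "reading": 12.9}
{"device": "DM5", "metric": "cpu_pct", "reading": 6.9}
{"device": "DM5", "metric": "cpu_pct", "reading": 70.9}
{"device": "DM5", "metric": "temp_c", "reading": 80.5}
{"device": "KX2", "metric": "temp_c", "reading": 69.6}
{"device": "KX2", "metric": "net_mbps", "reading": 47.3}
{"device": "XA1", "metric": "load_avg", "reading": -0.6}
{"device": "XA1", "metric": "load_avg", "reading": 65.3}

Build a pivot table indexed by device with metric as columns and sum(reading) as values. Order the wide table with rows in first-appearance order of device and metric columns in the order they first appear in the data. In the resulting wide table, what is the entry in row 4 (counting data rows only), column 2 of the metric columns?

73.6

With rows in first-appearance order of device, row 4 is device=TU7. metric columns in first-appearance order: load_avg, cpu_pct, temp_c, net_mbps, disk_io; column 2 is cpu_pct.
Long rows with device=TU7, metric=cpu_pct: 17.3 + 66.3 + -10 = 73.6.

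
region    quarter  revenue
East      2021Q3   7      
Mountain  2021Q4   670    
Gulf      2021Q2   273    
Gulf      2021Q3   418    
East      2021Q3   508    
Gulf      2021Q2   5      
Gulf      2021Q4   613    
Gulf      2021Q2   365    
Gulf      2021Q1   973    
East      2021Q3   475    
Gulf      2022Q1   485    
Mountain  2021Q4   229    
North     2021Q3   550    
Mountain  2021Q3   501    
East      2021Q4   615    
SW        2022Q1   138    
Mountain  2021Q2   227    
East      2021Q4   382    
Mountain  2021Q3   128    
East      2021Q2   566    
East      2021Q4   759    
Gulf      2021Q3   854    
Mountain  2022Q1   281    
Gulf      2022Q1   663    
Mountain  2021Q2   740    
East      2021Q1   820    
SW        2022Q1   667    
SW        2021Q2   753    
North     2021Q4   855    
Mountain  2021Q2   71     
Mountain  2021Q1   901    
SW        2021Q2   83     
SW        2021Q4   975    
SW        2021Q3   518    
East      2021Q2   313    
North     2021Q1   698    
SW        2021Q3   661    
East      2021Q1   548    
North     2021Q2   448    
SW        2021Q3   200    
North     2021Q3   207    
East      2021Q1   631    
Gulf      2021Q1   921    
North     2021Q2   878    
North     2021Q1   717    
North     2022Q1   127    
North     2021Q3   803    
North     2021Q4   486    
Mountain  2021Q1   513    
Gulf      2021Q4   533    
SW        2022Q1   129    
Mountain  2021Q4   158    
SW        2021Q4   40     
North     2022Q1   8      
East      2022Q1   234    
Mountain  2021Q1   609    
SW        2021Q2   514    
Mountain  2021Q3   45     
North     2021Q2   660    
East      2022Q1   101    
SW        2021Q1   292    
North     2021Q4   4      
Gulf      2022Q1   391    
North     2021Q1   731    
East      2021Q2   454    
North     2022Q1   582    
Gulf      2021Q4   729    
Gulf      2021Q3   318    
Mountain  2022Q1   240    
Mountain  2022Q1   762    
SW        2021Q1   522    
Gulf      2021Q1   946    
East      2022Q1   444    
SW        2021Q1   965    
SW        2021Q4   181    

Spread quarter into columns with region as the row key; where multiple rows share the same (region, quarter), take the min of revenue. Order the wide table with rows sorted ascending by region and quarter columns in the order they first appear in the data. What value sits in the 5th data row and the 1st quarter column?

200

With rows sorted ascending by region, row 5 is region=SW. quarter columns in first-appearance order: 2021Q3, 2021Q4, 2021Q2, 2021Q1, 2022Q1; column 1 is 2021Q3.
Long rows with region=SW, quarter=2021Q3: min(518, 661, 200) = 200.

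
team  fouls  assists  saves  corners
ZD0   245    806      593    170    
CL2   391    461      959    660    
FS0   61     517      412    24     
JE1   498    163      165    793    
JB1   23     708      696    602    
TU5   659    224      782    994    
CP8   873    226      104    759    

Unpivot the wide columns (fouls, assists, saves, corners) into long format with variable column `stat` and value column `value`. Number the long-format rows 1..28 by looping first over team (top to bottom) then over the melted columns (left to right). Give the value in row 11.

28 rows total (7 × 4). Row 11: index ⌊(11-1)/4⌋ = 2 into team → FS0; (11-1) mod 4 = 2 into the melted columns → saves.
So row 11 is (FS0, saves, 412); value = 412.

412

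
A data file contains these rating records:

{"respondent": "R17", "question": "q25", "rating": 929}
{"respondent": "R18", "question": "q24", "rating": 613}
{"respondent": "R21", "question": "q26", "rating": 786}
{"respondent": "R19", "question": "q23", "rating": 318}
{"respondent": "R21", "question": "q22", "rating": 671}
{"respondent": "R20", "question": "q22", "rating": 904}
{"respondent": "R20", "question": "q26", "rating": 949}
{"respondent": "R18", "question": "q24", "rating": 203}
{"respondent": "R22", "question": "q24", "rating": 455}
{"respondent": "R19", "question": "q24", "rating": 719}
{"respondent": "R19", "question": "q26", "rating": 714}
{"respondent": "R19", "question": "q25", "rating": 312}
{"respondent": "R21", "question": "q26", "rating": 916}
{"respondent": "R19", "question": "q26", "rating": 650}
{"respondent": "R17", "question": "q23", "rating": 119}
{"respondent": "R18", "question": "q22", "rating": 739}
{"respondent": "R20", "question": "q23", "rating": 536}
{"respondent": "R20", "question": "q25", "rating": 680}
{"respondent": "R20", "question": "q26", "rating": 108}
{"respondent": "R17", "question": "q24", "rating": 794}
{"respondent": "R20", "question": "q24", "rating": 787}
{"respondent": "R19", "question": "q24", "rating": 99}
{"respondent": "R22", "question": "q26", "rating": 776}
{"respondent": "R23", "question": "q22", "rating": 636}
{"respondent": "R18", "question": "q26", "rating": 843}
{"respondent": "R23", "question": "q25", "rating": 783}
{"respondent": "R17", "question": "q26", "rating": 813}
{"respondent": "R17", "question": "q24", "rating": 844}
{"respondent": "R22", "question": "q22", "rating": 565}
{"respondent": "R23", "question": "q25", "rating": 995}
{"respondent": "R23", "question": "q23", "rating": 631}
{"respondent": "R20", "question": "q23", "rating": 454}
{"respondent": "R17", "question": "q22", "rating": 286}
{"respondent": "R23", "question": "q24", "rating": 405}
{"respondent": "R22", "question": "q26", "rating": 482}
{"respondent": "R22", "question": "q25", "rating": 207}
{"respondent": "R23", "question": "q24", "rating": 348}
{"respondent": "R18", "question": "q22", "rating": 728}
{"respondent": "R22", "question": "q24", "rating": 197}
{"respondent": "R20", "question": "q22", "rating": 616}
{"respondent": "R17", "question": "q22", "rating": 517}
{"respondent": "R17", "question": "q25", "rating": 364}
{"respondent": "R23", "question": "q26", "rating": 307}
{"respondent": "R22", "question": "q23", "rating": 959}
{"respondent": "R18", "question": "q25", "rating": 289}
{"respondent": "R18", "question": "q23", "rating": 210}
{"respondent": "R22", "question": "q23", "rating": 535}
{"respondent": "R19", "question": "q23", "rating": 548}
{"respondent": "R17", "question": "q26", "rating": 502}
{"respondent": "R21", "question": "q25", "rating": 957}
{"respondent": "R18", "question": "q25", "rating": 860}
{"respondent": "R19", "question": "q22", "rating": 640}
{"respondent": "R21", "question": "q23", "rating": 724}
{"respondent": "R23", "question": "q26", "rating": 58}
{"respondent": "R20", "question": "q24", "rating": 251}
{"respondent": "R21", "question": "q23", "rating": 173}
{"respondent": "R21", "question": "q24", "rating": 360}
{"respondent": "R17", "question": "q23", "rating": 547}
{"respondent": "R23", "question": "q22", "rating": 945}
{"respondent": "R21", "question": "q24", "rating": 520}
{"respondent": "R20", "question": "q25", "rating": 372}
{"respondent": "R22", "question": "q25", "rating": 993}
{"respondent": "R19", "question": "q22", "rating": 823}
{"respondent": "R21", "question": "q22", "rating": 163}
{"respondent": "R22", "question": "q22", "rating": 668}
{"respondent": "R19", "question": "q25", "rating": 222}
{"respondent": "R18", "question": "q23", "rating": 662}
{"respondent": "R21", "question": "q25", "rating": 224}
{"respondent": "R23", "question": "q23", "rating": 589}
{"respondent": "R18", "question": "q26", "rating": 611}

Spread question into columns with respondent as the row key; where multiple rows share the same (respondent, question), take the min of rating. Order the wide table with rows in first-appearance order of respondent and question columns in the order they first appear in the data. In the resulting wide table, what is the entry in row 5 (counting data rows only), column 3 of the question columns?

108

With rows in first-appearance order of respondent, row 5 is respondent=R20. question columns in first-appearance order: q25, q24, q26, q23, q22; column 3 is q26.
Long rows with respondent=R20, question=q26: min(949, 108) = 108.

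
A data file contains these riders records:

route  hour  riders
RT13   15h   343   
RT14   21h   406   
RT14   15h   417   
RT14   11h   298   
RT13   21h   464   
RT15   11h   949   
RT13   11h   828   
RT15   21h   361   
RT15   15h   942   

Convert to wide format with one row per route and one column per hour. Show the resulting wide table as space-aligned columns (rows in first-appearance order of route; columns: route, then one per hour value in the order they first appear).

Columns: route plus the 3 distinct hour values (15h, 21h, 11h).
For example, row RT13 column 15h takes riders=343 from the long row (RT13, 15h).

route  15h  21h  11h
RT13   343  464  828
RT14   417  406  298
RT15   942  361  949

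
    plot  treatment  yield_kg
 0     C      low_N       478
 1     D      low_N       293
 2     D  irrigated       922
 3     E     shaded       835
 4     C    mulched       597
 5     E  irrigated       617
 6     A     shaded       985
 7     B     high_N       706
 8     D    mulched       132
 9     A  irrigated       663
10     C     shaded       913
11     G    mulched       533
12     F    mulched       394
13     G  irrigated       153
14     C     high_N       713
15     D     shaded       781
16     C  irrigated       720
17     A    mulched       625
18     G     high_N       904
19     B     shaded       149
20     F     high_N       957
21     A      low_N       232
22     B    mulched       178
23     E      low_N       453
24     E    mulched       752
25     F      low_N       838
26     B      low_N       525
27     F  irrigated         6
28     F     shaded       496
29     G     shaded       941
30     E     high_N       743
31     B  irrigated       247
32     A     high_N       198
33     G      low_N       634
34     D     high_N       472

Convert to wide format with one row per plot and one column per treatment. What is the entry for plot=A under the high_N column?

Wide layout: rows indexed by plot, columns are the 5 distinct treatment values (low_N, irrigated, shaded, mulched, high_N).
Cell (plot=A, treatment=high_N) draws from the long row where plot=A and treatment=high_N, which has yield_kg=198.

198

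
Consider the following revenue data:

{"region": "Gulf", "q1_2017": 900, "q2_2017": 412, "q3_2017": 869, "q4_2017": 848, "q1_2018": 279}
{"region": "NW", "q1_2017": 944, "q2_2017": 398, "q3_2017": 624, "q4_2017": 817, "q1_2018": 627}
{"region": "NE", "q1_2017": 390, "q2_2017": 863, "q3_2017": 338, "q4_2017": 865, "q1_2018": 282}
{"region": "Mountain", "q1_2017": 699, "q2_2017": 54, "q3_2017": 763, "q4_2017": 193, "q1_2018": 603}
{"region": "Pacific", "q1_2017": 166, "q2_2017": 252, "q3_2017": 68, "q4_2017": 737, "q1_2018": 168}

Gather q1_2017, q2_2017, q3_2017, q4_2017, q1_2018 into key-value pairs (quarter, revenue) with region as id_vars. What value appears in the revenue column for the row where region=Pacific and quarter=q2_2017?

252

Unpivoting turns each (region, wide-column) pair into one long row.
The wide cell at row Pacific, column q2_2017 holds 252, so the long row (Pacific, q2_2017) has revenue=252.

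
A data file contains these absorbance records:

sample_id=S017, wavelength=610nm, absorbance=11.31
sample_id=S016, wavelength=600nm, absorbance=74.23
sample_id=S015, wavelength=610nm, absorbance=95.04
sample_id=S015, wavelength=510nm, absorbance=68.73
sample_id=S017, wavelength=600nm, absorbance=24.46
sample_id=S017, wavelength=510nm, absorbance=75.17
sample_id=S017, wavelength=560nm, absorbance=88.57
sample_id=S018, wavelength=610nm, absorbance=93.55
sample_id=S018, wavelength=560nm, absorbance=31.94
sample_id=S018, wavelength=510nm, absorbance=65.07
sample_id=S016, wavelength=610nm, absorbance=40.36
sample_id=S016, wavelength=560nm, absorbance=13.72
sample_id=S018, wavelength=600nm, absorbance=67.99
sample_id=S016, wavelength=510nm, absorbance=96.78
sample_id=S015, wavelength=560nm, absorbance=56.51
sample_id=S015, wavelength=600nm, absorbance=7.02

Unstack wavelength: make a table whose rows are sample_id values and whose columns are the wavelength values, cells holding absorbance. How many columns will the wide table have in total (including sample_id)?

1 column for sample_id plus 4 distinct wavelength values → 5 columns.

5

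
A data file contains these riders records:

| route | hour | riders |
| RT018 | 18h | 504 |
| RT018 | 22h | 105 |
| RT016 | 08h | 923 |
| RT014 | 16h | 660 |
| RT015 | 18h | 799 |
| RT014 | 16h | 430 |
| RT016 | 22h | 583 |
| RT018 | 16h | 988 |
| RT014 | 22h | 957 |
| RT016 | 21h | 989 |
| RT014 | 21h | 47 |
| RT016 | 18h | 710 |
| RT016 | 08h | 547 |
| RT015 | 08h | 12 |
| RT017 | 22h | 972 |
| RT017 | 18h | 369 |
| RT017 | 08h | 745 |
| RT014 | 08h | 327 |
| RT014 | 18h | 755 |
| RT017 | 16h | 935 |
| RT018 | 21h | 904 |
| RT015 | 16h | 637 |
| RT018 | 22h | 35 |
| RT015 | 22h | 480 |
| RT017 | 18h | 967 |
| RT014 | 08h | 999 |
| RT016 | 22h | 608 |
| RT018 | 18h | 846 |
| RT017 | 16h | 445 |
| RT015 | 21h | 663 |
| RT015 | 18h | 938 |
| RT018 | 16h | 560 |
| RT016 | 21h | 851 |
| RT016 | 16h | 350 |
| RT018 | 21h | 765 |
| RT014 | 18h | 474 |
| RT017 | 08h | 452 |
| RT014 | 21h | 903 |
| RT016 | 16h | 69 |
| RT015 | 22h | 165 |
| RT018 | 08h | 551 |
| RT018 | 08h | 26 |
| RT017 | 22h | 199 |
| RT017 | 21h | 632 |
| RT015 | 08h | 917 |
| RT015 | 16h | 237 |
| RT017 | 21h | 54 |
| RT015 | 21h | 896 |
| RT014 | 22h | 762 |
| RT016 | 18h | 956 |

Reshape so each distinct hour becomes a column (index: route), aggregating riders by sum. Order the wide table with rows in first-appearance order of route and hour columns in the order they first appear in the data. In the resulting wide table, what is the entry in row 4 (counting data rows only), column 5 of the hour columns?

1559

With rows in first-appearance order of route, row 4 is route=RT015. hour columns in first-appearance order: 18h, 22h, 08h, 16h, 21h; column 5 is 21h.
Long rows with route=RT015, hour=21h: 663 + 896 = 1559.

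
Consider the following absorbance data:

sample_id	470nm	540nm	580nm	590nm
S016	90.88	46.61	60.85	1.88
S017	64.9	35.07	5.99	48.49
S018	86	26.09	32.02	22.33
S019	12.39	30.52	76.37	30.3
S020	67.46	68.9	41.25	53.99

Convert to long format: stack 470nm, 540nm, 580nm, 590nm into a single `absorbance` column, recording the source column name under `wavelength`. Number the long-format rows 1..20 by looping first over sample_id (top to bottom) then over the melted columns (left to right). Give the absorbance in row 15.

76.37

20 rows total (5 × 4). Row 15: index ⌊(15-1)/4⌋ = 3 into sample_id → S019; (15-1) mod 4 = 2 into the melted columns → 580nm.
So row 15 is (S019, 580nm, 76.37); absorbance = 76.37.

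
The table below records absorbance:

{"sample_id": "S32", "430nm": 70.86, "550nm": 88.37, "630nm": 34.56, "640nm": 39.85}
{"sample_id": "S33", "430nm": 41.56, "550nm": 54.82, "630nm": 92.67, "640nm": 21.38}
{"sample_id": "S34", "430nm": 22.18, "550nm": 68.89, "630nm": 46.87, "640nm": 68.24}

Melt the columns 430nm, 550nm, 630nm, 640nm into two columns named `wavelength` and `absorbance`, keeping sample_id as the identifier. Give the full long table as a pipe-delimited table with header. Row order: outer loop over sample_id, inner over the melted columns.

| sample_id | wavelength | absorbance |
| S32 | 430nm | 70.86 |
| S32 | 550nm | 88.37 |
| S32 | 630nm | 34.56 |
| S32 | 640nm | 39.85 |
| S33 | 430nm | 41.56 |
| S33 | 550nm | 54.82 |
| S33 | 630nm | 92.67 |
| S33 | 640nm | 21.38 |
| S34 | 430nm | 22.18 |
| S34 | 550nm | 68.89 |
| S34 | 630nm | 46.87 |
| S34 | 640nm | 68.24 |

Each (sample_id, column) pair becomes one row: 3 × 4 = 12 rows.
For example, (S32, 430nm) → absorbance=70.86.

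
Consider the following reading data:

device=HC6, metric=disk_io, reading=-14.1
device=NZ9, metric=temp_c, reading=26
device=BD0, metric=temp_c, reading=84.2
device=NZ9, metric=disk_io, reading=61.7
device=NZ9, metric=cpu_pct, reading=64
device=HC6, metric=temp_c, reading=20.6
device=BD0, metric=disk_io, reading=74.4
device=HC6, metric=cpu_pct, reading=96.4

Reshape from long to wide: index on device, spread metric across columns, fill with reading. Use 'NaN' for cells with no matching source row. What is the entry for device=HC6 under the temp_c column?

20.6

The long row with device=HC6, metric=temp_c has reading=20.6.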